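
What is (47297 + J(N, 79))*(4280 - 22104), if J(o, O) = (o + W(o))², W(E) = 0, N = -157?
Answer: -1282365504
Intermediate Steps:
J(o, O) = o² (J(o, O) = (o + 0)² = o²)
(47297 + J(N, 79))*(4280 - 22104) = (47297 + (-157)²)*(4280 - 22104) = (47297 + 24649)*(-17824) = 71946*(-17824) = -1282365504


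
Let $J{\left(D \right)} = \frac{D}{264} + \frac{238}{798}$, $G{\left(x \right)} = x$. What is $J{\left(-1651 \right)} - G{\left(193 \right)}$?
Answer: $- \frac{997961}{5016} \approx -198.96$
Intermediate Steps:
$J{\left(D \right)} = \frac{17}{57} + \frac{D}{264}$ ($J{\left(D \right)} = D \frac{1}{264} + 238 \cdot \frac{1}{798} = \frac{D}{264} + \frac{17}{57} = \frac{17}{57} + \frac{D}{264}$)
$J{\left(-1651 \right)} - G{\left(193 \right)} = \left(\frac{17}{57} + \frac{1}{264} \left(-1651\right)\right) - 193 = \left(\frac{17}{57} - \frac{1651}{264}\right) - 193 = - \frac{29873}{5016} - 193 = - \frac{997961}{5016}$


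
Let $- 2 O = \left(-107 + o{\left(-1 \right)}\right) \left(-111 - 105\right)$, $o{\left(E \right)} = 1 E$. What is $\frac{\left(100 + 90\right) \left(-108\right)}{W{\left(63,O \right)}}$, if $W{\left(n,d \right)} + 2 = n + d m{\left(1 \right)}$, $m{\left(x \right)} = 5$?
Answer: $\frac{20520}{58259} \approx 0.35222$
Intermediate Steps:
$o{\left(E \right)} = E$
$O = -11664$ ($O = - \frac{\left(-107 - 1\right) \left(-111 - 105\right)}{2} = - \frac{\left(-108\right) \left(-216\right)}{2} = \left(- \frac{1}{2}\right) 23328 = -11664$)
$W{\left(n,d \right)} = -2 + n + 5 d$ ($W{\left(n,d \right)} = -2 + \left(n + d 5\right) = -2 + \left(n + 5 d\right) = -2 + n + 5 d$)
$\frac{\left(100 + 90\right) \left(-108\right)}{W{\left(63,O \right)}} = \frac{\left(100 + 90\right) \left(-108\right)}{-2 + 63 + 5 \left(-11664\right)} = \frac{190 \left(-108\right)}{-2 + 63 - 58320} = - \frac{20520}{-58259} = \left(-20520\right) \left(- \frac{1}{58259}\right) = \frac{20520}{58259}$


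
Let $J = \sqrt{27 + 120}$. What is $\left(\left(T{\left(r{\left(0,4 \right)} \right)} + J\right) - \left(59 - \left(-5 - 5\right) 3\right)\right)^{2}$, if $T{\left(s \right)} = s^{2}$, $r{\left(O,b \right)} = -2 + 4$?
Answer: $7372 - 1190 \sqrt{3} \approx 5310.9$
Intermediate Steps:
$r{\left(O,b \right)} = 2$
$J = 7 \sqrt{3}$ ($J = \sqrt{147} = 7 \sqrt{3} \approx 12.124$)
$\left(\left(T{\left(r{\left(0,4 \right)} \right)} + J\right) - \left(59 - \left(-5 - 5\right) 3\right)\right)^{2} = \left(\left(2^{2} + 7 \sqrt{3}\right) - \left(59 - \left(-5 - 5\right) 3\right)\right)^{2} = \left(\left(4 + 7 \sqrt{3}\right) - 89\right)^{2} = \left(-85 + 7 \sqrt{3}\right)^{2}$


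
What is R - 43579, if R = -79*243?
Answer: -62776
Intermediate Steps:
R = -19197
R - 43579 = -19197 - 43579 = -62776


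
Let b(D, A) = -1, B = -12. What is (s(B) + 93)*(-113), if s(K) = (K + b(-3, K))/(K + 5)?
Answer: -75032/7 ≈ -10719.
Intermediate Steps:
s(K) = (-1 + K)/(5 + K) (s(K) = (K - 1)/(K + 5) = (-1 + K)/(5 + K))
(s(B) + 93)*(-113) = ((-1 - 12)/(5 - 12) + 93)*(-113) = (-13/(-7) + 93)*(-113) = (-1/7*(-13) + 93)*(-113) = (13/7 + 93)*(-113) = (664/7)*(-113) = -75032/7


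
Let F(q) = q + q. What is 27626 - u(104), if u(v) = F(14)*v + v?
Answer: 24610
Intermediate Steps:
F(q) = 2*q
u(v) = 29*v (u(v) = (2*14)*v + v = 28*v + v = 29*v)
27626 - u(104) = 27626 - 29*104 = 27626 - 1*3016 = 27626 - 3016 = 24610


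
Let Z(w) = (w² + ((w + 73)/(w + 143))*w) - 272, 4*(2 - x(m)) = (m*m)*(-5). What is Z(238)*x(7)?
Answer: 2726296375/762 ≈ 3.5778e+6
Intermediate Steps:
x(m) = 2 + 5*m²/4 (x(m) = 2 - m*m*(-5)/4 = 2 - m²*(-5)/4 = 2 - (-5)*m²/4 = 2 + 5*m²/4)
Z(w) = -272 + w² + w*(73 + w)/(143 + w) (Z(w) = (w² + ((73 + w)/(143 + w))*w) - 272 = (w² + w*(73 + w)/(143 + w)) - 272 = -272 + w² + w*(73 + w)/(143 + w))
Z(238)*x(7) = ((-38896 + 238³ - 199*238 + 144*238²)/(143 + 238))*(2 + (5/4)*7²) = ((-38896 + 13481272 - 47362 + 144*56644)/381)*(2 + (5/4)*49) = ((-38896 + 13481272 - 47362 + 8156736)/381)*(2 + 245/4) = ((1/381)*21551750)*(253/4) = (21551750/381)*(253/4) = 2726296375/762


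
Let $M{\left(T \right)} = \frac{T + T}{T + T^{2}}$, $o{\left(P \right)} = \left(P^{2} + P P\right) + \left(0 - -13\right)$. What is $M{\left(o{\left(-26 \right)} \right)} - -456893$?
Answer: $\frac{312057920}{683} \approx 4.5689 \cdot 10^{5}$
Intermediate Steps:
$o{\left(P \right)} = 13 + 2 P^{2}$ ($o{\left(P \right)} = \left(P^{2} + P^{2}\right) + \left(0 + 13\right) = 2 P^{2} + 13 = 13 + 2 P^{2}$)
$M{\left(T \right)} = \frac{2 T}{T + T^{2}}$
$M{\left(o{\left(-26 \right)} \right)} - -456893 = \frac{2}{1 + \left(13 + 2 \left(-26\right)^{2}\right)} - -456893 = \frac{2}{1 + \left(13 + 2 \cdot 676\right)} + 456893 = \frac{2}{1 + \left(13 + 1352\right)} + 456893 = \frac{2}{1 + 1365} + 456893 = \frac{2}{1366} + 456893 = 2 \cdot \frac{1}{1366} + 456893 = \frac{1}{683} + 456893 = \frac{312057920}{683}$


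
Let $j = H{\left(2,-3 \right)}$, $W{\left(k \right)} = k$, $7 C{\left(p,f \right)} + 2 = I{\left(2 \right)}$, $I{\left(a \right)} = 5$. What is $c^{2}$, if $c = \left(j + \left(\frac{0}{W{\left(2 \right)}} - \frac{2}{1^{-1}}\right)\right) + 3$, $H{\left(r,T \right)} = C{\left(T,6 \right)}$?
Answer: $\frac{100}{49} \approx 2.0408$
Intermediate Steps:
$C{\left(p,f \right)} = \frac{3}{7}$ ($C{\left(p,f \right)} = - \frac{2}{7} + \frac{1}{7} \cdot 5 = - \frac{2}{7} + \frac{5}{7} = \frac{3}{7}$)
$H{\left(r,T \right)} = \frac{3}{7}$
$j = \frac{3}{7} \approx 0.42857$
$c = \frac{10}{7}$ ($c = \left(\frac{3}{7} + \left(\frac{0}{2} - \frac{2}{1^{-1}}\right)\right) + 3 = \left(\frac{3}{7} + \left(0 \cdot \frac{1}{2} - \frac{2}{1}\right)\right) + 3 = \left(\frac{3}{7} + \left(0 - 2\right)\right) + 3 = \left(\frac{3}{7} - 2\right) + 3 = - \frac{11}{7} + 3 = \frac{10}{7} \approx 1.4286$)
$c^{2} = \left(\frac{10}{7}\right)^{2} = \frac{100}{49}$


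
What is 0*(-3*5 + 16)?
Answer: 0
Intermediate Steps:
0*(-3*5 + 16) = 0*(-15 + 16) = 0*1 = 0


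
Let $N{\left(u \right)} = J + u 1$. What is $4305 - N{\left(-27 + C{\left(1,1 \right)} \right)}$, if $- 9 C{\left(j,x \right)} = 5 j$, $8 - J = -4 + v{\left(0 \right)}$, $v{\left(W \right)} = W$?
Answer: $\frac{38885}{9} \approx 4320.6$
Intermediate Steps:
$J = 12$ ($J = 8 - \left(-4 + 0\right) = 8 - -4 = 8 + 4 = 12$)
$C{\left(j,x \right)} = - \frac{5 j}{9}$
$N{\left(u \right)} = 12 + u$ ($N{\left(u \right)} = 12 + u 1 = 12 + u$)
$4305 - N{\left(-27 + C{\left(1,1 \right)} \right)} = 4305 - \left(12 - \frac{248}{9}\right) = 4305 - - \frac{140}{9} = 4305 + \frac{140}{9} = \frac{38885}{9}$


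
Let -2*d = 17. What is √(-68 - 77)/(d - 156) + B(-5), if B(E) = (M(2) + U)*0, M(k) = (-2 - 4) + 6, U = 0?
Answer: -2*I*√145/329 ≈ -0.073201*I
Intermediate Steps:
d = -17/2 (d = -½*17 = -17/2 ≈ -8.5000)
M(k) = 0 (M(k) = -6 + 6 = 0)
B(E) = 0 (B(E) = (0 + 0)*0 = 0*0 = 0)
√(-68 - 77)/(d - 156) + B(-5) = √(-68 - 77)/(-17/2 - 156) + 0 = √(-145)/(-329/2) + 0 = (I*√145)*(-2/329) + 0 = -2*I*√145/329 + 0 = -2*I*√145/329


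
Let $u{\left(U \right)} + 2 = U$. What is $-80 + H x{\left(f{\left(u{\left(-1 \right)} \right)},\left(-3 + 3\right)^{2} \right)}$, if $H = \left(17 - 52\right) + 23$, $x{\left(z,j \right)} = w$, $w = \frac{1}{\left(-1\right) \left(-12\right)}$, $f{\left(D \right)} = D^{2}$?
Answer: $-81$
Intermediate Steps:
$u{\left(U \right)} = -2 + U$
$w = \frac{1}{12} \approx 0.083333$
$x{\left(z,j \right)} = \frac{1}{12}$
$H = -12$ ($H = -35 + 23 = -12$)
$-80 + H x{\left(f{\left(u{\left(-1 \right)} \right)},\left(-3 + 3\right)^{2} \right)} = -80 - 1 = -81$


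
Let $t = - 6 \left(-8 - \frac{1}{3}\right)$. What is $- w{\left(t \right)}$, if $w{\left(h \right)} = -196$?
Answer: $196$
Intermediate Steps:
$t = 50$ ($t = - 6 \left(-8 - \frac{1}{3}\right) = \left(-6\right) \left(- \frac{25}{3}\right) = 50$)
$- w{\left(t \right)} = \left(-1\right) \left(-196\right) = 196$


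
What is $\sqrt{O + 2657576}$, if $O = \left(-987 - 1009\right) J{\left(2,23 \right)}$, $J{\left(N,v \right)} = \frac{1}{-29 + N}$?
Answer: $\frac{2 \sqrt{53817411}}{9} \approx 1630.2$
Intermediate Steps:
$O = \frac{1996}{27}$ ($O = \frac{-987 - 1009}{-29 + 2} = - \frac{1996}{-27} = \left(-1996\right) \left(- \frac{1}{27}\right) = \frac{1996}{27} \approx 73.926$)
$\sqrt{O + 2657576} = \sqrt{\frac{1996}{27} + 2657576} = \sqrt{\frac{71756548}{27}} = \frac{2 \sqrt{53817411}}{9}$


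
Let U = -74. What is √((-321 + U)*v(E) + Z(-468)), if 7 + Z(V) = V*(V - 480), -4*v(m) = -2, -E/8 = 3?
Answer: √1773838/2 ≈ 665.93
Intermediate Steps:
E = -24 (E = -8*3 = -24)
v(m) = ½ (v(m) = -¼*(-2) = ½)
Z(V) = -7 + V*(-480 + V) (Z(V) = -7 + V*(V - 480) = -7 + V*(-480 + V))
√((-321 + U)*v(E) + Z(-468)) = √((-321 - 74)*(½) + (-7 + (-468)² - 480*(-468))) = √(-395*½ + (-7 + 219024 + 224640)) = √(-395/2 + 443657) = √(886919/2) = √1773838/2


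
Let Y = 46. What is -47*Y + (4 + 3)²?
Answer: -2113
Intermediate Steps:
-47*Y + (4 + 3)² = -47*46 + (4 + 3)² = -2162 + 7² = -2162 + 49 = -2113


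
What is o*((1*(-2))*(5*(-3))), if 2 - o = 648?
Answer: -19380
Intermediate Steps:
o = -646 (o = 2 - 1*648 = 2 - 648 = -646)
o*((1*(-2))*(5*(-3))) = -646*1*(-2)*5*(-3) = -(-1292)*(-15) = -646*30 = -19380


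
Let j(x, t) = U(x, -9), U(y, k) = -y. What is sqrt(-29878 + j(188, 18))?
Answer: I*sqrt(30066) ≈ 173.4*I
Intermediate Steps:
j(x, t) = -x
sqrt(-29878 + j(188, 18)) = sqrt(-29878 - 1*188) = sqrt(-29878 - 188) = sqrt(-30066) = I*sqrt(30066)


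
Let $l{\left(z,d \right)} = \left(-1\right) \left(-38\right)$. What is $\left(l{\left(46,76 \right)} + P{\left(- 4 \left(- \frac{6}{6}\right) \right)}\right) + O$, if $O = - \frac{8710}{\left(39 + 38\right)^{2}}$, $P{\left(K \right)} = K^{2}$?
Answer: $\frac{311456}{5929} \approx 52.531$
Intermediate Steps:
$l{\left(z,d \right)} = 38$
$O = - \frac{8710}{5929}$ ($O = - \frac{8710}{77^{2}} = - \frac{8710}{5929} \approx -1.4691$)
$\left(l{\left(46,76 \right)} + P{\left(- 4 \left(- \frac{6}{6}\right) \right)}\right) + O = \left(38 + \left(- 4 \left(- \frac{6}{6}\right)\right)^{2}\right) - \frac{8710}{5929} = \left(38 + \left(- 4 \left(\left(-6\right) \frac{1}{6}\right)\right)^{2}\right) - \frac{8710}{5929} = \left(38 + \left(\left(-4\right) \left(-1\right)\right)^{2}\right) - \frac{8710}{5929} = \left(38 + 4^{2}\right) - \frac{8710}{5929} = \left(38 + 16\right) - \frac{8710}{5929} = 54 - \frac{8710}{5929} = \frac{311456}{5929}$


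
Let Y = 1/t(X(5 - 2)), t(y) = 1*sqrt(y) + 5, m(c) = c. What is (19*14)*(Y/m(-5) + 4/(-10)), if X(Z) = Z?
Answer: -6517/55 + 133*sqrt(3)/55 ≈ -114.30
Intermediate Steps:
t(y) = 5 + sqrt(y) (t(y) = sqrt(y) + 5 = 5 + sqrt(y))
Y = 1/(5 + sqrt(3)) (Y = 1/(5 + sqrt(5 - 2)) = 1/(5 + sqrt(3)) ≈ 0.14854)
(19*14)*(Y/m(-5) + 4/(-10)) = (19*14)*((5/22 - sqrt(3)/22)/(-5) + 4/(-10)) = 266*((5/22 - sqrt(3)/22)*(-1/5) + 4*(-1/10)) = 266*((-1/22 + sqrt(3)/110) - 2/5) = 266*(-49/110 + sqrt(3)/110) = -6517/55 + 133*sqrt(3)/55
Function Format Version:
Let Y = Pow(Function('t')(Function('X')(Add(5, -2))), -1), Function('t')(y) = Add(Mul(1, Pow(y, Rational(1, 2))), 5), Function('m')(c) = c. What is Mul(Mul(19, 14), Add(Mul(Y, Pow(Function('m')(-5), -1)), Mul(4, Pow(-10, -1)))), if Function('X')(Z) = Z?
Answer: Add(Rational(-6517, 55), Mul(Rational(133, 55), Pow(3, Rational(1, 2)))) ≈ -114.30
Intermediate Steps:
Function('t')(y) = Add(5, Pow(y, Rational(1, 2))) (Function('t')(y) = Add(Pow(y, Rational(1, 2)), 5) = Add(5, Pow(y, Rational(1, 2))))
Y = Pow(Add(5, Pow(3, Rational(1, 2))), -1) (Y = Pow(Add(5, Pow(Add(5, -2), Rational(1, 2))), -1) = Pow(Add(5, Pow(3, Rational(1, 2))), -1) ≈ 0.14854)
Mul(Mul(19, 14), Add(Mul(Y, Pow(Function('m')(-5), -1)), Mul(4, Pow(-10, -1)))) = Mul(Mul(19, 14), Add(Mul(Add(Rational(5, 22), Mul(Rational(-1, 22), Pow(3, Rational(1, 2)))), Pow(-5, -1)), Mul(4, Pow(-10, -1)))) = Mul(266, Add(Mul(Add(Rational(5, 22), Mul(Rational(-1, 22), Pow(3, Rational(1, 2)))), Rational(-1, 5)), Mul(4, Rational(-1, 10)))) = Mul(266, Add(Add(Rational(-1, 22), Mul(Rational(1, 110), Pow(3, Rational(1, 2)))), Rational(-2, 5))) = Mul(266, Add(Rational(-49, 110), Mul(Rational(1, 110), Pow(3, Rational(1, 2))))) = Add(Rational(-6517, 55), Mul(Rational(133, 55), Pow(3, Rational(1, 2))))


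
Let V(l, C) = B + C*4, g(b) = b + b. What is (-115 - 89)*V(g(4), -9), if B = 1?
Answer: 7140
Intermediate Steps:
g(b) = 2*b
V(l, C) = 1 + 4*C (V(l, C) = 1 + C*4 = 1 + 4*C)
(-115 - 89)*V(g(4), -9) = (-115 - 89)*(1 + 4*(-9)) = -204*(1 - 36) = -204*(-35) = 7140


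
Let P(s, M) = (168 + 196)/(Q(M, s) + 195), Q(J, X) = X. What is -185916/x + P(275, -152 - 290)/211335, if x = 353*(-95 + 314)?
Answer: -42161036654/17531294925 ≈ -2.4049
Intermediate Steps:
P(s, M) = 364/(195 + s) (P(s, M) = (168 + 196)/(s + 195) = 364/(195 + s))
x = 77307 (x = 353*219 = 77307)
-185916/x + P(275, -152 - 290)/211335 = -185916/77307 + (364/(195 + 275))/211335 = -185916*1/77307 + (364/470)*(1/211335) = -61972/25769 + (364*(1/470))*(1/211335) = -61972/25769 + (182/235)*(1/211335) = -61972/25769 + 182/49663725 = -42161036654/17531294925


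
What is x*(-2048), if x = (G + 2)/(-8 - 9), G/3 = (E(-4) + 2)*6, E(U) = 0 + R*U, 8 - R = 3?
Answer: -659456/17 ≈ -38792.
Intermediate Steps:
R = 5 (R = 8 - 1*3 = 8 - 3 = 5)
E(U) = 5*U (E(U) = 0 + 5*U = 5*U)
G = -324 (G = 3*((5*(-4) + 2)*6) = 3*((-20 + 2)*6) = 3*(-18*6) = 3*(-108) = -324)
x = 322/17 (x = (-324 + 2)/(-8 - 9) = -322/(-17) = -322*(-1/17) = 322/17 ≈ 18.941)
x*(-2048) = (322/17)*(-2048) = -659456/17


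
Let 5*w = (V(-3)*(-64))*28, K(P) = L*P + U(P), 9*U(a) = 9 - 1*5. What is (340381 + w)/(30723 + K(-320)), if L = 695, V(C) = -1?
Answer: -15333273/8625445 ≈ -1.7777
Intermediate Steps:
U(a) = 4/9 (U(a) = (9 - 1*5)/9 = (9 - 5)/9 = (⅑)*4 = 4/9)
K(P) = 4/9 + 695*P (K(P) = 695*P + 4/9 = 4/9 + 695*P)
w = 1792/5 (w = (-1*(-64)*28)/5 = (64*28)/5 = (⅕)*1792 = 1792/5 ≈ 358.40)
(340381 + w)/(30723 + K(-320)) = (340381 + 1792/5)/(30723 + (4/9 + 695*(-320))) = 1703697/(5*(30723 + (4/9 - 222400))) = 1703697/(5*(30723 - 2001596/9)) = 1703697/(5*(-1725089/9)) = (1703697/5)*(-9/1725089) = -15333273/8625445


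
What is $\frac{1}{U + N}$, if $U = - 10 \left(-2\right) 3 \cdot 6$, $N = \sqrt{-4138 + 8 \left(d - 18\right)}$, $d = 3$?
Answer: $\frac{180}{66929} - \frac{i \sqrt{4258}}{133858} \approx 0.0026894 - 0.00048748 i$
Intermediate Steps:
$N = i \sqrt{4258}$ ($N = \sqrt{-4138 + 8 \left(3 - 18\right)} = \sqrt{-4138 + 8 \left(-15\right)} = \sqrt{-4138 - 120} = \sqrt{-4258} = i \sqrt{4258} \approx 65.253 i$)
$U = 360$ ($U = - 10 \left(\left(-6\right) 6\right) = \left(-10\right) \left(-36\right) = 360$)
$\frac{1}{U + N} = \frac{1}{360 + i \sqrt{4258}}$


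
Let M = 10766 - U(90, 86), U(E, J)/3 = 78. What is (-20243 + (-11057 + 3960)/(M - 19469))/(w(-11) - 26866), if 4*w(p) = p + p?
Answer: 361809188/480301191 ≈ 0.75330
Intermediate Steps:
U(E, J) = 234 (U(E, J) = 3*78 = 234)
M = 10532 (M = 10766 - 1*234 = 10766 - 234 = 10532)
w(p) = p/2 (w(p) = (p + p)/4 = (2*p)/4 = p/2)
(-20243 + (-11057 + 3960)/(M - 19469))/(w(-11) - 26866) = (-20243 + (-11057 + 3960)/(10532 - 19469))/((½)*(-11) - 26866) = (-20243 - 7097/(-8937))/(-11/2 - 26866) = (-20243 - 7097*(-1/8937))/(-53743/2) = (-20243 + 7097/8937)*(-2/53743) = -180904594/8937*(-2/53743) = 361809188/480301191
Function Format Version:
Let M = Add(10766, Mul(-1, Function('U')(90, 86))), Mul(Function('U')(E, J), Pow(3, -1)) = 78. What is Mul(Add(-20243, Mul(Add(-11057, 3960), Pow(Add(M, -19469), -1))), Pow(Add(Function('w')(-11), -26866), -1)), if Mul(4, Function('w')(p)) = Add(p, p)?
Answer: Rational(361809188, 480301191) ≈ 0.75330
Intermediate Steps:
Function('U')(E, J) = 234 (Function('U')(E, J) = Mul(3, 78) = 234)
M = 10532 (M = Add(10766, Mul(-1, 234)) = Add(10766, -234) = 10532)
Function('w')(p) = Mul(Rational(1, 2), p) (Function('w')(p) = Mul(Rational(1, 4), Add(p, p)) = Mul(Rational(1, 4), Mul(2, p)) = Mul(Rational(1, 2), p))
Mul(Add(-20243, Mul(Add(-11057, 3960), Pow(Add(M, -19469), -1))), Pow(Add(Function('w')(-11), -26866), -1)) = Mul(Add(-20243, Mul(Add(-11057, 3960), Pow(Add(10532, -19469), -1))), Pow(Add(Mul(Rational(1, 2), -11), -26866), -1)) = Mul(Add(-20243, Mul(-7097, Pow(-8937, -1))), Pow(Add(Rational(-11, 2), -26866), -1)) = Mul(Add(-20243, Mul(-7097, Rational(-1, 8937))), Pow(Rational(-53743, 2), -1)) = Mul(Add(-20243, Rational(7097, 8937)), Rational(-2, 53743)) = Mul(Rational(-180904594, 8937), Rational(-2, 53743)) = Rational(361809188, 480301191)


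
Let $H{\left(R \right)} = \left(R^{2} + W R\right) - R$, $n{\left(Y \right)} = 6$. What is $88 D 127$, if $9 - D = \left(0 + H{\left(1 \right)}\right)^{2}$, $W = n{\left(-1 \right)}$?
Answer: $-301752$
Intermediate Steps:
$W = 6$
$H{\left(R \right)} = R^{2} + 5 R$ ($H{\left(R \right)} = \left(R^{2} + 6 R\right) - R = R^{2} + 5 R$)
$D = -27$ ($D = 9 - \left(0 + 1 \left(5 + 1\right)\right)^{2} = 9 - \left(0 + 1 \cdot 6\right)^{2} = 9 - \left(0 + 6\right)^{2} = 9 - 6^{2} = 9 - 36 = -27$)
$88 D 127 = 88 \left(-27\right) 127 = \left(-2376\right) 127 = -301752$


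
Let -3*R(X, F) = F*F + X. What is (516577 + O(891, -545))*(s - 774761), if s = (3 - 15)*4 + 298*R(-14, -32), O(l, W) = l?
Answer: -1358564109476/3 ≈ -4.5285e+11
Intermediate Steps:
R(X, F) = -X/3 - F²/3 (R(X, F) = -(F*F + X)/3 = -(F² + X)/3 = -(X + F²)/3 = -X/3 - F²/3)
s = -301124/3 (s = (3 - 15)*4 + 298*(-⅓*(-14) - ⅓*(-32)²) = -12*4 + 298*(14/3 - ⅓*1024) = -48 + 298*(14/3 - 1024/3) = -48 + 298*(-1010/3) = -48 - 300980/3 = -301124/3 ≈ -1.0037e+5)
(516577 + O(891, -545))*(s - 774761) = (516577 + 891)*(-301124/3 - 774761) = 517468*(-2625407/3) = -1358564109476/3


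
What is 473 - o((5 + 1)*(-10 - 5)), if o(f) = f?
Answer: 563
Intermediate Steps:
473 - o((5 + 1)*(-10 - 5)) = 473 - (5 + 1)*(-10 - 5) = 473 - 6*(-15) = 473 - 1*(-90) = 473 + 90 = 563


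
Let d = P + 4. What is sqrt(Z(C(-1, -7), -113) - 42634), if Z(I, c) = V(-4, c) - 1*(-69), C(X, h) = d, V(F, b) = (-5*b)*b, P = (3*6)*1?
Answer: I*sqrt(106410) ≈ 326.21*I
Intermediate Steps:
P = 18 (P = 18*1 = 18)
V(F, b) = -5*b**2
d = 22 (d = 18 + 4 = 22)
C(X, h) = 22
Z(I, c) = 69 - 5*c**2 (Z(I, c) = -5*c**2 - 1*(-69) = -5*c**2 + 69 = 69 - 5*c**2)
sqrt(Z(C(-1, -7), -113) - 42634) = sqrt((69 - 5*(-113)**2) - 42634) = sqrt((69 - 5*12769) - 42634) = sqrt((69 - 63845) - 42634) = sqrt(-63776 - 42634) = sqrt(-106410) = I*sqrt(106410)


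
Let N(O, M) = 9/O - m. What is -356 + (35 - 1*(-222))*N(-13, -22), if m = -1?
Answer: -3600/13 ≈ -276.92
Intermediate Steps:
N(O, M) = 1 + 9/O (N(O, M) = 9/O - 1*(-1) = 9/O + 1 = 1 + 9/O)
-356 + (35 - 1*(-222))*N(-13, -22) = -356 + (35 - 1*(-222))*((9 - 13)/(-13)) = -356 + (35 + 222)*(-1/13*(-4)) = -356 + 257*(4/13) = -356 + 1028/13 = -3600/13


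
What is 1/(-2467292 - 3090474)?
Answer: -1/5557766 ≈ -1.7993e-7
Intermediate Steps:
1/(-2467292 - 3090474) = 1/(-5557766) = -1/5557766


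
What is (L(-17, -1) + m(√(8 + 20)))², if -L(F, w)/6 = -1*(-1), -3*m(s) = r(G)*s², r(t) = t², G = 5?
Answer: 515524/9 ≈ 57280.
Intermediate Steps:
m(s) = -25*s²/3 (m(s) = -5²*s²/3 = -25*s²/3)
L(F, w) = -6 (L(F, w) = -(-6)*(-1) = -6*1 = -6)
(L(-17, -1) + m(√(8 + 20)))² = (-6 - 25*(√(8 + 20))²/3)² = (-6 - 25*(√28)²/3)² = (-6 - 25*(2*√7)²/3)² = (-6 - 25/3*28)² = (-6 - 700/3)² = (-718/3)² = 515524/9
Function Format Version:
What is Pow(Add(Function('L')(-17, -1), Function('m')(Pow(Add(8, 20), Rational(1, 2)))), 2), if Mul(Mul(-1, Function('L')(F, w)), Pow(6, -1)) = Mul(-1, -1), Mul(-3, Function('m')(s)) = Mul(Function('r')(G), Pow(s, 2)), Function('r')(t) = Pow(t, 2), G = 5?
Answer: Rational(515524, 9) ≈ 57280.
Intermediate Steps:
Function('m')(s) = Mul(Rational(-25, 3), Pow(s, 2)) (Function('m')(s) = Mul(Rational(-1, 3), Mul(Pow(5, 2), Pow(s, 2))) = Mul(Rational(-1, 3), Mul(25, Pow(s, 2))) = Mul(Rational(-25, 3), Pow(s, 2)))
Function('L')(F, w) = -6 (Function('L')(F, w) = Mul(-6, Mul(-1, -1)) = Mul(-6, 1) = -6)
Pow(Add(Function('L')(-17, -1), Function('m')(Pow(Add(8, 20), Rational(1, 2)))), 2) = Pow(Add(-6, Mul(Rational(-25, 3), Pow(Pow(Add(8, 20), Rational(1, 2)), 2))), 2) = Pow(Add(-6, Mul(Rational(-25, 3), Pow(Pow(28, Rational(1, 2)), 2))), 2) = Pow(Add(-6, Mul(Rational(-25, 3), Pow(Mul(2, Pow(7, Rational(1, 2))), 2))), 2) = Pow(Add(-6, Mul(Rational(-25, 3), 28)), 2) = Pow(Add(-6, Rational(-700, 3)), 2) = Pow(Rational(-718, 3), 2) = Rational(515524, 9)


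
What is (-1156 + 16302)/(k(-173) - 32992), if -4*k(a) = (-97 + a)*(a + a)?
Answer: -15146/56347 ≈ -0.26880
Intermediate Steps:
k(a) = -a*(-97 + a)/2 (k(a) = -(-97 + a)*(a + a)/4 = -(-97 + a)*2*a/4 = -a*(-97 + a)/2)
(-1156 + 16302)/(k(-173) - 32992) = (-1156 + 16302)/((½)*(-173)*(97 - 1*(-173)) - 32992) = 15146/((½)*(-173)*(97 + 173) - 32992) = 15146/((½)*(-173)*270 - 32992) = 15146/(-23355 - 32992) = 15146/(-56347) = 15146*(-1/56347) = -15146/56347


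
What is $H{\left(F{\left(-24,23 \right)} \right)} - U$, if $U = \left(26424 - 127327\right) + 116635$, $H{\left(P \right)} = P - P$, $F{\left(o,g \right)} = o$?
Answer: $-15732$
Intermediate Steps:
$H{\left(P \right)} = 0$
$U = 15732$ ($U = -100903 + 116635 = 15732$)
$H{\left(F{\left(-24,23 \right)} \right)} - U = 0 - 15732 = -15732$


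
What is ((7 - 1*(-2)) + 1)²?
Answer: 100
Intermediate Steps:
((7 - 1*(-2)) + 1)² = ((7 + 2) + 1)² = (9 + 1)² = 10² = 100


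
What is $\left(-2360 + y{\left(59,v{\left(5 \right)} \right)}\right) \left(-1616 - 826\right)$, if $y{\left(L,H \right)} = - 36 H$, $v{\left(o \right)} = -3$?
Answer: $5499384$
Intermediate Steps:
$\left(-2360 + y{\left(59,v{\left(5 \right)} \right)}\right) \left(-1616 - 826\right) = \left(-2360 - -108\right) \left(-1616 - 826\right) = \left(-2360 + 108\right) \left(-2442\right) = \left(-2252\right) \left(-2442\right) = 5499384$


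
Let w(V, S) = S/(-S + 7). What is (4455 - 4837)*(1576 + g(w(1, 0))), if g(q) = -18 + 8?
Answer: -598212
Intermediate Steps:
w(V, S) = S/(7 - S)
g(q) = -10
(4455 - 4837)*(1576 + g(w(1, 0))) = (4455 - 4837)*(1576 - 10) = -382*1566 = -598212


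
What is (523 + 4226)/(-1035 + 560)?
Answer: -4749/475 ≈ -9.9979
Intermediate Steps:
(523 + 4226)/(-1035 + 560) = 4749/(-475) = 4749*(-1/475) = -4749/475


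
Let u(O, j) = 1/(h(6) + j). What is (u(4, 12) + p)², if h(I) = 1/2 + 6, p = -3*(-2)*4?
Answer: 792100/1369 ≈ 578.60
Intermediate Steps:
p = 24 (p = 6*4 = 24)
h(I) = 13/2 (h(I) = ½ + 6 = 13/2)
u(O, j) = 1/(13/2 + j)
(u(4, 12) + p)² = (2/(13 + 2*12) + 24)² = (2/(13 + 24) + 24)² = (2/37 + 24)² = (890/37)² = 792100/1369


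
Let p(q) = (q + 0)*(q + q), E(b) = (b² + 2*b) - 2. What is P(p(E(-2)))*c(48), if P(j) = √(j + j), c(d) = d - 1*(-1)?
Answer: 196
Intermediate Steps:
E(b) = -2 + b² + 2*b
c(d) = 1 + d (c(d) = d + 1 = 1 + d)
p(q) = 2*q² (p(q) = q*(2*q) = 2*q²)
P(j) = √2*√j (P(j) = √(2*j) = √2*√j)
P(p(E(-2)))*c(48) = (√2*√(2*(-2 + (-2)² + 2*(-2))²))*(1 + 48) = (√2*√(2*(-2 + 4 - 4)²))*49 = (√2*√(2*(-2)²))*49 = (√2*√(2*4))*49 = (√2*√8)*49 = (√2*(2*√2))*49 = 4*49 = 196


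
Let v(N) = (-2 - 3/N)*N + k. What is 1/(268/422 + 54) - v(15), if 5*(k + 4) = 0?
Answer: 426747/11528 ≈ 37.018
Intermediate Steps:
k = -4 (k = -4 + (⅕)*0 = -4 + 0 = -4)
v(N) = -4 + N*(-2 - 3/N) (v(N) = (-2 - 3/N)*N - 4 = N*(-2 - 3/N) - 4 = -4 + N*(-2 - 3/N))
1/(268/422 + 54) - v(15) = 1/(268/422 + 54) - (-7 - 2*15) = 1/(268*(1/422) + 54) - (-7 - 30) = 1/(134/211 + 54) - 1*(-37) = 1/(11528/211) + 37 = 211/11528 + 37 = 426747/11528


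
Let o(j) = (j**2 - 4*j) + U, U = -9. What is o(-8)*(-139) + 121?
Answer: -11972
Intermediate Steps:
o(j) = -9 + j**2 - 4*j (o(j) = (j**2 - 4*j) - 9 = -9 + j**2 - 4*j)
o(-8)*(-139) + 121 = (-9 + (-8)**2 - 4*(-8))*(-139) + 121 = (-9 + 64 + 32)*(-139) + 121 = 87*(-139) + 121 = -12093 + 121 = -11972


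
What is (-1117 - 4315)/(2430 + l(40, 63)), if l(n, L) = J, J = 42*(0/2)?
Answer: -2716/1215 ≈ -2.2354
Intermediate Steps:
J = 0 (J = 42*(0*(½)) = 42*0 = 0)
l(n, L) = 0
(-1117 - 4315)/(2430 + l(40, 63)) = (-1117 - 4315)/(2430 + 0) = -5432/2430 = -5432*1/2430 = -2716/1215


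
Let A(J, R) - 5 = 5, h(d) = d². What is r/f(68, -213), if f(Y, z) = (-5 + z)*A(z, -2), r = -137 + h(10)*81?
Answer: -7963/2180 ≈ -3.6528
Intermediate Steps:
A(J, R) = 10 (A(J, R) = 5 + 5 = 10)
r = 7963 (r = -137 + 10²*81 = -137 + 100*81 = -137 + 8100 = 7963)
f(Y, z) = -50 + 10*z (f(Y, z) = (-5 + z)*10 = -50 + 10*z)
r/f(68, -213) = 7963/(-50 + 10*(-213)) = 7963/(-50 - 2130) = 7963/(-2180) = 7963*(-1/2180) = -7963/2180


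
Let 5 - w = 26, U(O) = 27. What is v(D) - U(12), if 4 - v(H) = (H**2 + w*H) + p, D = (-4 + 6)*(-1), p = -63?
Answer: -6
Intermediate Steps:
D = -2 (D = 2*(-1) = -2)
w = -21 (w = 5 - 1*26 = 5 - 26 = -21)
v(H) = 67 - H**2 + 21*H (v(H) = 4 - ((H**2 - 21*H) - 63) = 4 - (-63 + H**2 - 21*H) = 4 + (63 - H**2 + 21*H) = 67 - H**2 + 21*H)
v(D) - U(12) = (67 - 1*(-2)**2 + 21*(-2)) - 1*27 = (67 - 1*4 - 42) - 27 = (67 - 4 - 42) - 27 = 21 - 27 = -6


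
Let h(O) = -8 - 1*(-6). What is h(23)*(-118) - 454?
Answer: -218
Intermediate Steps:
h(O) = -2 (h(O) = -8 + 6 = -2)
h(23)*(-118) - 454 = -2*(-118) - 454 = 236 - 454 = -218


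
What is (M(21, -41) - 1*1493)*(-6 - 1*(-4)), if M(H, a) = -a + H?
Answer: 2862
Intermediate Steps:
M(H, a) = H - a
(M(21, -41) - 1*1493)*(-6 - 1*(-4)) = ((21 - 1*(-41)) - 1*1493)*(-6 - 1*(-4)) = ((21 + 41) - 1493)*(-6 + 4) = (62 - 1493)*(-2) = -1431*(-2) = 2862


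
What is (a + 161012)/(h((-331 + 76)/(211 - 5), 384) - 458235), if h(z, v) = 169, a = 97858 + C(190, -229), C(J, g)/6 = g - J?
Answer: -128178/229033 ≈ -0.55965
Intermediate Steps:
C(J, g) = -6*J + 6*g (C(J, g) = 6*(g - J) = -6*J + 6*g)
a = 95344 (a = 97858 + (-6*190 + 6*(-229)) = 97858 + (-1140 - 1374) = 97858 - 2514 = 95344)
(a + 161012)/(h((-331 + 76)/(211 - 5), 384) - 458235) = (95344 + 161012)/(169 - 458235) = 256356/(-458066) = 256356*(-1/458066) = -128178/229033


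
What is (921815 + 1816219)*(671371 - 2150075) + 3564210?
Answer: -4048738263726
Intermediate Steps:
(921815 + 1816219)*(671371 - 2150075) + 3564210 = 2738034*(-1478704) + 3564210 = -4048741827936 + 3564210 = -4048738263726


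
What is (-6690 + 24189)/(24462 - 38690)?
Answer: -17499/14228 ≈ -1.2299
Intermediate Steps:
(-6690 + 24189)/(24462 - 38690) = 17499/(-14228) = 17499*(-1/14228) = -17499/14228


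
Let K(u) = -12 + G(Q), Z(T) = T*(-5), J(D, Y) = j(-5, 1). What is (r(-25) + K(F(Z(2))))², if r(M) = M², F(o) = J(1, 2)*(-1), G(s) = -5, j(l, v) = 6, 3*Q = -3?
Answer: 369664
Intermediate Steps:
Q = -1 (Q = (⅓)*(-3) = -1)
J(D, Y) = 6
Z(T) = -5*T
F(o) = -6 (F(o) = 6*(-1) = -6)
K(u) = -17 (K(u) = -12 - 5 = -17)
(r(-25) + K(F(Z(2))))² = ((-25)² - 17)² = (625 - 17)² = 608² = 369664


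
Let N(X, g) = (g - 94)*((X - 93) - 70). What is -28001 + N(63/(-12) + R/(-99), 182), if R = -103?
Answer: -384439/9 ≈ -42715.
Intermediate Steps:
N(X, g) = (-163 + X)*(-94 + g) (N(X, g) = (-94 + g)*((-93 + X) - 70) = (-94 + g)*(-163 + X) = (-163 + X)*(-94 + g))
-28001 + N(63/(-12) + R/(-99), 182) = -28001 + (15322 - 163*182 - 94*(63/(-12) - 103/(-99)) + (63/(-12) - 103/(-99))*182) = -28001 + (15322 - 29666 - 94*(63*(-1/12) - 103*(-1/99)) + (63*(-1/12) - 103*(-1/99))*182) = -28001 + (15322 - 29666 - 94*(-21/4 + 103/99) + (-21/4 + 103/99)*182) = -28001 + (15322 - 29666 - 94*(-1667/396) - 1667/396*182) = -28001 + (15322 - 29666 + 78349/198 - 151697/198) = -28001 - 132430/9 = -384439/9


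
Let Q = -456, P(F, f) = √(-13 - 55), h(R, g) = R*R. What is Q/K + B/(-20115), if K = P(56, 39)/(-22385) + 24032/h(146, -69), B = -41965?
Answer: 11*(-9895758732640*I + 4066027*√17)/(4023*(5329*√17 + 67244540*I)) ≈ -402.38 - 0.13216*I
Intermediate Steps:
h(R, g) = R²
P(F, f) = 2*I*√17 (P(F, f) = √(-68) = 2*I*√17)
K = 6008/5329 - 2*I*√17/22385 (K = (2*I*√17)/(-22385) + 24032/(146²) = (2*I*√17)*(-1/22385) + 24032/21316 = -2*I*√17/22385 + 24032*(1/21316) = -2*I*√17/22385 + 6008/5329 = 6008/5329 - 2*I*√17/22385 ≈ 1.1274 - 0.00036838*I)
Q/K + B/(-20115) = -456/(6008/5329 - 2*I*√17/22385) - 41965/(-20115) = -456/(6008/5329 - 2*I*√17/22385) - 41965*(-1/20115) = -456/(6008/5329 - 2*I*√17/22385) + 8393/4023 = 8393/4023 - 456/(6008/5329 - 2*I*√17/22385)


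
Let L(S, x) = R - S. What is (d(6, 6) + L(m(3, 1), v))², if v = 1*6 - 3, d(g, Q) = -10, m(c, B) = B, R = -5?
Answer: 256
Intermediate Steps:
v = 3 (v = 6 - 3 = 3)
L(S, x) = -5 - S
(d(6, 6) + L(m(3, 1), v))² = (-10 + (-5 - 1*1))² = (-10 + (-5 - 1))² = (-10 - 6)² = (-16)² = 256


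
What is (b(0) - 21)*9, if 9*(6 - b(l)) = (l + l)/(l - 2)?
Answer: -135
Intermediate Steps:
b(l) = 6 - 2*l/(9*(-2 + l)) (b(l) = 6 - (l + l)/(9*(l - 2)) = 6 - 2*l/(9*(-2 + l)))
(b(0) - 21)*9 = (4*(-27 + 13*0)/(9*(-2 + 0)) - 21)*9 = ((4/9)*(-27 + 0)/(-2) - 21)*9 = ((4/9)*(-½)*(-27) - 21)*9 = (6 - 21)*9 = -15*9 = -135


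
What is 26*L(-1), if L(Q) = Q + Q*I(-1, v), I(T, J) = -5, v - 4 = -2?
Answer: 104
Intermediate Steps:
v = 2 (v = 4 - 2 = 2)
L(Q) = -4*Q (L(Q) = Q + Q*(-5) = Q - 5*Q = -4*Q)
26*L(-1) = 26*(-4*(-1)) = 26*4 = 104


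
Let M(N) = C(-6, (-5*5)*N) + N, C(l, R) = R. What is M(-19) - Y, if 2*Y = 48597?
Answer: -47685/2 ≈ -23843.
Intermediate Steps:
Y = 48597/2 (Y = (½)*48597 = 48597/2 ≈ 24299.)
M(N) = -24*N (M(N) = (-5*5)*N + N = -25*N + N = -24*N)
M(-19) - Y = -24*(-19) - 1*48597/2 = 456 - 48597/2 = -47685/2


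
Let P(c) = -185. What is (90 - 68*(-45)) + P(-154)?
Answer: 2965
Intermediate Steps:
(90 - 68*(-45)) + P(-154) = (90 - 68*(-45)) - 185 = (90 + 3060) - 185 = 3150 - 185 = 2965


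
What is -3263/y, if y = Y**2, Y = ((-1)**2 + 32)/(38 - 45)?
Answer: -159887/1089 ≈ -146.82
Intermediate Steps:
Y = -33/7 (Y = (1 + 32)/(-7) = 33*(-1/7) = -33/7 ≈ -4.7143)
y = 1089/49 (y = (-33/7)**2 = 1089/49 ≈ 22.224)
-3263/y = -3263/1089/49 = -3263*49/1089 = -159887/1089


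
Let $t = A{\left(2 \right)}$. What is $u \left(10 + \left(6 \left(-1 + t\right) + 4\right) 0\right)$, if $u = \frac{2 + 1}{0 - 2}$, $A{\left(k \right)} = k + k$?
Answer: $-15$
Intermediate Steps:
$A{\left(k \right)} = 2 k$
$t = 4$ ($t = 2 \cdot 2 = 4$)
$u = - \frac{3}{2}$ ($u = \frac{3}{-2} = 3 \left(- \frac{1}{2}\right) = - \frac{3}{2} \approx -1.5$)
$u \left(10 + \left(6 \left(-1 + t\right) + 4\right) 0\right) = - \frac{3 \left(10 + \left(6 \left(-1 + 4\right) + 4\right) 0\right)}{2} = - \frac{3 \left(10 + \left(6 \cdot 3 + 4\right) 0\right)}{2} = - \frac{3 \left(10 + \left(18 + 4\right) 0\right)}{2} = - \frac{3 \left(10 + 22 \cdot 0\right)}{2} = - \frac{3 \left(10 + 0\right)}{2} = \left(- \frac{3}{2}\right) 10 = -15$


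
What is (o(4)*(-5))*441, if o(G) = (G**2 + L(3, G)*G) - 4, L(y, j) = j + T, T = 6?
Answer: -114660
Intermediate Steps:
L(y, j) = 6 + j (L(y, j) = j + 6 = 6 + j)
o(G) = -4 + G**2 + G*(6 + G) (o(G) = (G**2 + (6 + G)*G) - 4 = (G**2 + G*(6 + G)) - 4 = -4 + G**2 + G*(6 + G))
(o(4)*(-5))*441 = ((-4 + 4**2 + 4*(6 + 4))*(-5))*441 = ((-4 + 16 + 4*10)*(-5))*441 = ((-4 + 16 + 40)*(-5))*441 = (52*(-5))*441 = -260*441 = -114660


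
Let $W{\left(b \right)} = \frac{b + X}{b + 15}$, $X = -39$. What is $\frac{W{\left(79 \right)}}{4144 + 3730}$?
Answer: $\frac{10}{185039} \approx 5.4043 \cdot 10^{-5}$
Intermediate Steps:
$W{\left(b \right)} = \frac{-39 + b}{15 + b}$ ($W{\left(b \right)} = \frac{b - 39}{b + 15} = \frac{-39 + b}{15 + b}$)
$\frac{W{\left(79 \right)}}{4144 + 3730} = \frac{\frac{1}{15 + 79} \left(-39 + 79\right)}{4144 + 3730} = \frac{\frac{1}{94} \cdot 40}{7874} = \frac{1}{94} \cdot 40 \cdot \frac{1}{7874} = \frac{20}{47} \cdot \frac{1}{7874} = \frac{10}{185039}$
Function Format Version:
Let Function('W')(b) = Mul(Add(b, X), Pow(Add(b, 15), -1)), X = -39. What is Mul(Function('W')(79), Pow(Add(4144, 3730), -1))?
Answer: Rational(10, 185039) ≈ 5.4043e-5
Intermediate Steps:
Function('W')(b) = Mul(Pow(Add(15, b), -1), Add(-39, b)) (Function('W')(b) = Mul(Add(b, -39), Pow(Add(b, 15), -1)) = Mul(Add(-39, b), Pow(Add(15, b), -1)) = Mul(Pow(Add(15, b), -1), Add(-39, b)))
Mul(Function('W')(79), Pow(Add(4144, 3730), -1)) = Mul(Mul(Pow(Add(15, 79), -1), Add(-39, 79)), Pow(Add(4144, 3730), -1)) = Mul(Mul(Pow(94, -1), 40), Pow(7874, -1)) = Mul(Mul(Rational(1, 94), 40), Rational(1, 7874)) = Mul(Rational(20, 47), Rational(1, 7874)) = Rational(10, 185039)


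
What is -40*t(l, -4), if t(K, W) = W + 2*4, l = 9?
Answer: -160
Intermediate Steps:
t(K, W) = 8 + W (t(K, W) = W + 8 = 8 + W)
-40*t(l, -4) = -40*(8 - 4) = -40*4 = -160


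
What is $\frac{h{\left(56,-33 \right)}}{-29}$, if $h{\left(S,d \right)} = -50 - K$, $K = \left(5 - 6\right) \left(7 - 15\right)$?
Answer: $2$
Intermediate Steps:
$K = 8$ ($K = \left(-1\right) \left(-8\right) = 8$)
$h{\left(S,d \right)} = -58$ ($h{\left(S,d \right)} = -50 - 8 = -58$)
$\frac{h{\left(56,-33 \right)}}{-29} = - \frac{58}{-29} = \left(-58\right) \left(- \frac{1}{29}\right) = 2$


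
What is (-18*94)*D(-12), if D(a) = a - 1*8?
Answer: 33840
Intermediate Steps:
D(a) = -8 + a (D(a) = a - 8 = -8 + a)
(-18*94)*D(-12) = (-18*94)*(-8 - 12) = -1692*(-20) = 33840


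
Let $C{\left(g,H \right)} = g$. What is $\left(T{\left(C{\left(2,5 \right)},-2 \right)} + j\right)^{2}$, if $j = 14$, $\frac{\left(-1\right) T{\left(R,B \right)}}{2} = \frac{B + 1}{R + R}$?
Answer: $\frac{841}{4} \approx 210.25$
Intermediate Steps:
$T{\left(R,B \right)} = - \frac{1 + B}{R}$ ($T{\left(R,B \right)} = - 2 \frac{B + 1}{R + R} = - 2 \frac{1 + B}{2 R} = - \frac{1 + B}{R}$)
$\left(T{\left(C{\left(2,5 \right)},-2 \right)} + j\right)^{2} = \left(\frac{-1 - -2}{2} + 14\right)^{2} = \left(\frac{-1 + 2}{2} + 14\right)^{2} = \left(\frac{1}{2} \cdot 1 + 14\right)^{2} = \left(\frac{1}{2} + 14\right)^{2} = \left(\frac{29}{2}\right)^{2} = \frac{841}{4}$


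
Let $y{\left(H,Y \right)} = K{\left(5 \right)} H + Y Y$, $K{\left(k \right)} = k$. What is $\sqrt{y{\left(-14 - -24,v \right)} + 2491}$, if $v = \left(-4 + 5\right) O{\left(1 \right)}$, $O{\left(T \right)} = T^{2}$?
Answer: $\sqrt{2542} \approx 50.418$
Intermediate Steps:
$v = 1$ ($v = \left(-4 + 5\right) 1^{2} = 1 \cdot 1 = 1$)
$y{\left(H,Y \right)} = Y^{2} + 5 H$ ($y{\left(H,Y \right)} = 5 H + Y Y = 5 H + Y^{2} = Y^{2} + 5 H$)
$\sqrt{y{\left(-14 - -24,v \right)} + 2491} = \sqrt{\left(1^{2} + 5 \left(-14 - -24\right)\right) + 2491} = \sqrt{\left(1 + 5 \left(-14 + 24\right)\right) + 2491} = \sqrt{\left(1 + 5 \cdot 10\right) + 2491} = \sqrt{\left(1 + 50\right) + 2491} = \sqrt{51 + 2491} = \sqrt{2542}$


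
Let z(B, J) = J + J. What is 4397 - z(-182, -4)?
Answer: 4405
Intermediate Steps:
z(B, J) = 2*J
4397 - z(-182, -4) = 4397 - 2*(-4) = 4397 - 1*(-8) = 4397 + 8 = 4405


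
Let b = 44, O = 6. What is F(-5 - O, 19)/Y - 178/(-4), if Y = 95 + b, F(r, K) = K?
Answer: 12409/278 ≈ 44.637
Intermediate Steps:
Y = 139 (Y = 95 + 44 = 139)
F(-5 - O, 19)/Y - 178/(-4) = 19/139 - 178/(-4) = 19*(1/139) - 178*(-¼) = 19/139 + 89/2 = 12409/278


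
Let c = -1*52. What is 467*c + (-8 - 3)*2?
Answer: -24306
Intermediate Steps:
c = -52
467*c + (-8 - 3)*2 = 467*(-52) + (-8 - 3)*2 = -24284 - 11*2 = -24284 - 22 = -24306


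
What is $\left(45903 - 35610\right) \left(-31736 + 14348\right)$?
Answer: $-178974684$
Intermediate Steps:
$\left(45903 - 35610\right) \left(-31736 + 14348\right) = 10293 \left(-17388\right) = -178974684$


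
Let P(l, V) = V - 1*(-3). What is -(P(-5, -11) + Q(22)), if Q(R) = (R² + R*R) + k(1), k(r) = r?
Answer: -961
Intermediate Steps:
P(l, V) = 3 + V (P(l, V) = V + 3 = 3 + V)
Q(R) = 1 + 2*R² (Q(R) = (R² + R*R) + 1 = (R² + R²) + 1 = 2*R² + 1 = 1 + 2*R²)
-(P(-5, -11) + Q(22)) = -((3 - 11) + (1 + 2*22²)) = -(-8 + (1 + 2*484)) = -(-8 + (1 + 968)) = -(-8 + 969) = -1*961 = -961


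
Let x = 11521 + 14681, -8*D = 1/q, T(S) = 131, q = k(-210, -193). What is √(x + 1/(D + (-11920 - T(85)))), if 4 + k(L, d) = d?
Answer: √378053258558746930/3798475 ≈ 161.87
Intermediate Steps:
k(L, d) = -4 + d
q = -197 (q = -4 - 193 = -197)
D = 1/1576 (D = -⅛/(-197) = -⅛*(-1/197) = 1/1576 ≈ 0.00063452)
x = 26202
√(x + 1/(D + (-11920 - T(85)))) = √(26202 + 1/(1/1576 + (-11920 - 1*131))) = √(26202 + 1/(1/1576 + (-11920 - 131))) = √(26202 + 1/(1/1576 - 12051)) = √(26202 + 1/(-18992375/1576)) = √(26202 - 1576/18992375) = √(497638208174/18992375) = √378053258558746930/3798475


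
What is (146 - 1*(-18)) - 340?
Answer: -176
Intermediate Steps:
(146 - 1*(-18)) - 340 = (146 + 18) - 340 = 164 - 340 = -176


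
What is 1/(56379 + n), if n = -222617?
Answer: -1/166238 ≈ -6.0155e-6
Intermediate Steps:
1/(56379 + n) = 1/(56379 - 222617) = 1/(-166238) = -1/166238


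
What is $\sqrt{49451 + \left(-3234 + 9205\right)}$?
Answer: $3 \sqrt{6158} \approx 235.42$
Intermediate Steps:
$\sqrt{49451 + \left(-3234 + 9205\right)} = \sqrt{49451 + 5971} = \sqrt{55422} = 3 \sqrt{6158}$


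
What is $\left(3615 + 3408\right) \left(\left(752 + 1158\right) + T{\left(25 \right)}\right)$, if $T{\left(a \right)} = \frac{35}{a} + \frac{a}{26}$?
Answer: $\frac{1745966961}{130} \approx 1.3431 \cdot 10^{7}$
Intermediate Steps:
$T{\left(a \right)} = \frac{35}{a} + \frac{a}{26}$ ($T{\left(a \right)} = \frac{35}{a} + a \frac{1}{26} = \frac{35}{a} + \frac{a}{26}$)
$\left(3615 + 3408\right) \left(\left(752 + 1158\right) + T{\left(25 \right)}\right) = \left(3615 + 3408\right) \left(\left(752 + 1158\right) + \left(\frac{35}{25} + \frac{1}{26} \cdot 25\right)\right) = 7023 \left(1910 + \left(35 \cdot \frac{1}{25} + \frac{25}{26}\right)\right) = 7023 \left(1910 + \left(\frac{7}{5} + \frac{25}{26}\right)\right) = 7023 \left(1910 + \frac{307}{130}\right) = 7023 \cdot \frac{248607}{130} = \frac{1745966961}{130}$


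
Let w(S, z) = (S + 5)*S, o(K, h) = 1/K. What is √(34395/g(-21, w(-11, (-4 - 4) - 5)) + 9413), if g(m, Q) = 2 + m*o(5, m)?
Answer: 4*I*√47047/11 ≈ 78.874*I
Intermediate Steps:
w(S, z) = S*(5 + S) (w(S, z) = (5 + S)*S = S*(5 + S))
g(m, Q) = 2 + m/5
√(34395/g(-21, w(-11, (-4 - 4) - 5)) + 9413) = √(34395/(2 + (⅕)*(-21)) + 9413) = √(34395/(2 - 21/5) + 9413) = √(34395/(-11/5) + 9413) = √(34395*(-5/11) + 9413) = √(-171975/11 + 9413) = √(-68432/11) = 4*I*√47047/11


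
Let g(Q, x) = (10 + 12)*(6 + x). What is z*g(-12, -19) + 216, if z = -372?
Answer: 106608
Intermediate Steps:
g(Q, x) = 132 + 22*x (g(Q, x) = 22*(6 + x) = 132 + 22*x)
z*g(-12, -19) + 216 = -372*(132 + 22*(-19)) + 216 = -372*(132 - 418) + 216 = -372*(-286) + 216 = 106392 + 216 = 106608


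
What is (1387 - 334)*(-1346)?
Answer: -1417338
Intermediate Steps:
(1387 - 334)*(-1346) = 1053*(-1346) = -1417338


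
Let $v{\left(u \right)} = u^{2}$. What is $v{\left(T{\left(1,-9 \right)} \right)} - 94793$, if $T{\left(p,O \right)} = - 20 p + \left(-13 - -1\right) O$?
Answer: $-87049$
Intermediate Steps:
$T{\left(p,O \right)} = - 20 p - 12 O$ ($T{\left(p,O \right)} = - 20 p + \left(-13 + 1\right) O = - 20 p - 12 O$)
$v{\left(T{\left(1,-9 \right)} \right)} - 94793 = \left(\left(-20\right) 1 - -108\right)^{2} - 94793 = \left(-20 + 108\right)^{2} - 94793 = 88^{2} - 94793 = 7744 - 94793 = -87049$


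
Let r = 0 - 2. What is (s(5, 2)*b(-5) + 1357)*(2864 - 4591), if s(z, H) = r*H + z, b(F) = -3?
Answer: -2338358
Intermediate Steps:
r = -2
s(z, H) = z - 2*H (s(z, H) = -2*H + z = z - 2*H)
(s(5, 2)*b(-5) + 1357)*(2864 - 4591) = ((5 - 2*2)*(-3) + 1357)*(2864 - 4591) = ((5 - 4)*(-3) + 1357)*(-1727) = (1*(-3) + 1357)*(-1727) = (-3 + 1357)*(-1727) = 1354*(-1727) = -2338358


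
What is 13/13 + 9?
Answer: 10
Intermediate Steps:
13/13 + 9 = 13*(1/13) + 9 = 1 + 9 = 10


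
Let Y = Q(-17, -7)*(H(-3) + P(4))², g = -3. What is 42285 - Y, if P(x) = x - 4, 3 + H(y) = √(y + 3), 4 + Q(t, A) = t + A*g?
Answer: 42285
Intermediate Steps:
Q(t, A) = -4 + t - 3*A (Q(t, A) = -4 + (t + A*(-3)) = -4 + (t - 3*A) = -4 + t - 3*A)
H(y) = -3 + √(3 + y) (H(y) = -3 + √(y + 3) = -3 + √(3 + y))
P(x) = -4 + x
Y = 0 (Y = (-4 - 17 - 3*(-7))*((-3 + √(3 - 3)) + (-4 + 4))² = (-4 - 17 + 21)*((-3 + √0) + 0)² = 0*((-3 + 0) + 0)² = 0*(-3 + 0)² = 0*(-3)² = 0*9 = 0)
42285 - Y = 42285 - 1*0 = 42285 + 0 = 42285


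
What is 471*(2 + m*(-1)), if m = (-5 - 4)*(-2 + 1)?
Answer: -3297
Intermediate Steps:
m = 9 (m = -9*(-1) = 9)
471*(2 + m*(-1)) = 471*(2 + 9*(-1)) = 471*(2 - 9) = 471*(-7) = -3297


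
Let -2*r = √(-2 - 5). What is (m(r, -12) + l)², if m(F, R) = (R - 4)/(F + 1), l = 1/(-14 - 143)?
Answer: 7*(1436*√7 + 3608667*I)/(24649*(-3*I + 4*√7)) ≈ -25.314 + 89.66*I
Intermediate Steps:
l = -1/157 (l = 1/(-157) = -1/157 ≈ -0.0063694)
r = -I*√7/2 (r = -√(-2 - 5)/2 = -I*√7/2 ≈ -1.3229*I)
m(F, R) = (-4 + R)/(1 + F)
(m(r, -12) + l)² = ((-4 - 12)/(1 - I*√7/2) - 1/157)² = (-16/(1 - I*√7/2) - 1/157)² = (-1/157 - 16/(1 - I*√7/2))²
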